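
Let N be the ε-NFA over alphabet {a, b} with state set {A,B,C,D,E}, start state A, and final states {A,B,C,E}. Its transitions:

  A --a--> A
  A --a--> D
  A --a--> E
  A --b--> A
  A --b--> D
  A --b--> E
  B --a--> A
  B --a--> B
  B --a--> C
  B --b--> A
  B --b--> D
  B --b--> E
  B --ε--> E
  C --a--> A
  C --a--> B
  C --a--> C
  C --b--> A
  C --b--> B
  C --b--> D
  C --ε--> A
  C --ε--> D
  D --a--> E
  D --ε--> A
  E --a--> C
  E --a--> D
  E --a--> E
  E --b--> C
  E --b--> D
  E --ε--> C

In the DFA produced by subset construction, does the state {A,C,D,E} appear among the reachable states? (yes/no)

Start state of the DFA: {A} (ε-closure of the NFA start).
{A} --a--> {A,C,D,E}  [new]
{A} --b--> {A,C,D,E}  [seen]
{A,C,D,E} --a--> {A,B,C,D,E}  [new]
{A,C,D,E} --b--> {A,B,C,D,E}  [seen]
{A,B,C,D,E} --a--> {A,B,C,D,E}  [seen]
{A,B,C,D,E} --b--> {A,B,C,D,E}  [seen]
Reachable DFA states: {A}, {A,C,D,E}, {A,B,C,D,E}.
{A,C,D,E} is among them.

yes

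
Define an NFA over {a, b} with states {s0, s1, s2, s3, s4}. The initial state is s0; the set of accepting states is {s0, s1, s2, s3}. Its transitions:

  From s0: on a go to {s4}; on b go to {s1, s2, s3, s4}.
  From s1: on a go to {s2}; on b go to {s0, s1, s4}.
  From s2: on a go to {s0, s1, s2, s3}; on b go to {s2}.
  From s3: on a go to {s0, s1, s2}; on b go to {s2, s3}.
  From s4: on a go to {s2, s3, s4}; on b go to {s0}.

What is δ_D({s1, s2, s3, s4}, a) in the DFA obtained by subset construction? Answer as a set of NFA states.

δ(s1,a) = {s2}; δ(s2,a) = {s0, s1, s2, s3}; δ(s3,a) = {s0, s1, s2}; δ(s4,a) = {s2, s3, s4}.
Union: {s0, s1, s2, s3, s4}.

{s0, s1, s2, s3, s4}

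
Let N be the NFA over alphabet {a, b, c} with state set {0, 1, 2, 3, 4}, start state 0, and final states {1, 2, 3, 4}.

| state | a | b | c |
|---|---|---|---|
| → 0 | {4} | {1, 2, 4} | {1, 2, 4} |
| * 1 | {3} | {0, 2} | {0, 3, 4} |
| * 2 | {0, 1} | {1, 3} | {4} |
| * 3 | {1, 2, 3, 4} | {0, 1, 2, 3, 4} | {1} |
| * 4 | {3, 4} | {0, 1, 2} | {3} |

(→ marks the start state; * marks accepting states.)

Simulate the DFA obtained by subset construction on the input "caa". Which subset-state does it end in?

{1, 2, 3, 4}

Start: {0}.
δ(0,c) = {1, 2, 4}.
Union: {1, 2, 4}.
After c: {1, 2, 4}.
δ(1,a) = {3}; δ(2,a) = {0, 1}; δ(4,a) = {3, 4}.
Union: {0, 1, 3, 4}.
After a: {0, 1, 3, 4}.
δ(0,a) = {4}; δ(1,a) = {3}; δ(3,a) = {1, 2, 3, 4}; δ(4,a) = {3, 4}.
Union: {1, 2, 3, 4}.
After a: {1, 2, 3, 4}.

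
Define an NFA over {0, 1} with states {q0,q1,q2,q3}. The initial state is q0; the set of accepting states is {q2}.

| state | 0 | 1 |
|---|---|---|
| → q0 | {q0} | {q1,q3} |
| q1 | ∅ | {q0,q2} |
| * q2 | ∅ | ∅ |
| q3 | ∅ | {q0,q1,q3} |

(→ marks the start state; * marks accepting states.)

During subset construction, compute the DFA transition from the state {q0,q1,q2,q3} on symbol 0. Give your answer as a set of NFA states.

{q0}

δ(q0,0) = {q0}; δ(q1,0) = ∅; δ(q2,0) = ∅; δ(q3,0) = ∅.
Union: {q0}.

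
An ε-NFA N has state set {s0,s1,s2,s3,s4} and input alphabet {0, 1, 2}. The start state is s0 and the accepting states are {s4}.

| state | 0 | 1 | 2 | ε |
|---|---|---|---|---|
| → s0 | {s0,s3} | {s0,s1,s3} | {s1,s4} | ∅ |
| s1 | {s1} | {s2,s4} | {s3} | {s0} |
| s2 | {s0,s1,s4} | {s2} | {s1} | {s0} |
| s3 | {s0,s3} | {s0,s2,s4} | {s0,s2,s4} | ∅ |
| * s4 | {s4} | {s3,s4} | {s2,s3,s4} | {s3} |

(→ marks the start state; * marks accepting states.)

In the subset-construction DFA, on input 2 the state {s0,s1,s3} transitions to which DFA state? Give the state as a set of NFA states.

{s0,s1,s2,s3,s4}

δ(s0,2) = {s1,s4}; δ(s1,2) = {s3}; δ(s3,2) = {s0,s2,s4}.
Union: {s0,s1,s2,s3,s4}.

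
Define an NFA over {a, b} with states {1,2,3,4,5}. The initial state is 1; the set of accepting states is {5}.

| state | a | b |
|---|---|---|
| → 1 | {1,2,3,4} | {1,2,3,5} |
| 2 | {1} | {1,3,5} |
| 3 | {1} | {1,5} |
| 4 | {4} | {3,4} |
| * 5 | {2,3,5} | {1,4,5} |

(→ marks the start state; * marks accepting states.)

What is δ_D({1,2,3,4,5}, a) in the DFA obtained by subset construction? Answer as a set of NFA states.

{1,2,3,4,5}

δ(1,a) = {1,2,3,4}; δ(2,a) = {1}; δ(3,a) = {1}; δ(4,a) = {4}; δ(5,a) = {2,3,5}.
Union: {1,2,3,4,5}.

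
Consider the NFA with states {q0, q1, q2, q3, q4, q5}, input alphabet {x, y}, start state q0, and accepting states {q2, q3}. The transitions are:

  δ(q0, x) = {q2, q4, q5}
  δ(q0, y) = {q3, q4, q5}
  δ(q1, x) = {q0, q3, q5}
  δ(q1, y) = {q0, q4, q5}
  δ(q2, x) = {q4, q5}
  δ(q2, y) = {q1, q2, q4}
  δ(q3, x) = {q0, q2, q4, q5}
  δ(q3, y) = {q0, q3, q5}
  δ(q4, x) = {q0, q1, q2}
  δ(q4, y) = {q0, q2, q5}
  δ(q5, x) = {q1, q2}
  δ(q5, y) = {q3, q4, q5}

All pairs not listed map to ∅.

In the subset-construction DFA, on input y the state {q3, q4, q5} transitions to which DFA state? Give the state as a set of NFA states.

{q0, q2, q3, q4, q5}

δ(q3,y) = {q0, q3, q5}; δ(q4,y) = {q0, q2, q5}; δ(q5,y) = {q3, q4, q5}.
Union: {q0, q2, q3, q4, q5}.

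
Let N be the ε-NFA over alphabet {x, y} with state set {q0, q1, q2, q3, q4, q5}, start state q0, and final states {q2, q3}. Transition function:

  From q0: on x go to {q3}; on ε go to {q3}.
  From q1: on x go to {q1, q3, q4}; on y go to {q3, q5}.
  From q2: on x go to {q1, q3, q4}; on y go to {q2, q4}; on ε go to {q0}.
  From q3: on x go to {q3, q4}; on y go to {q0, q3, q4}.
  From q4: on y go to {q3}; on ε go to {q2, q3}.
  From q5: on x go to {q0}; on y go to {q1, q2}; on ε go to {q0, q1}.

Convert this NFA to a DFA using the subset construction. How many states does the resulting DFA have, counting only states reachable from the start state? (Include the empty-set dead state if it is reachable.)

Start state of the DFA: {q0, q3} (ε-closure of the NFA start).
{q0, q3} --x--> {q0, q2, q3, q4}  [new]
{q0, q3} --y--> {q0, q2, q3, q4}  [seen]
{q0, q2, q3, q4} --x--> {q0, q1, q2, q3, q4}  [new]
{q0, q2, q3, q4} --y--> {q0, q2, q3, q4}  [seen]
{q0, q1, q2, q3, q4} --x--> {q0, q1, q2, q3, q4}  [seen]
{q0, q1, q2, q3, q4} --y--> {q0, q1, q2, q3, q4, q5}  [new]
{q0, q1, q2, q3, q4, q5} --x--> {q0, q1, q2, q3, q4}  [seen]
{q0, q1, q2, q3, q4, q5} --y--> {q0, q1, q2, q3, q4, q5}  [seen]
Reachable DFA states: {q0, q3}, {q0, q2, q3, q4}, {q0, q1, q2, q3, q4}, {q0, q1, q2, q3, q4, q5}.

4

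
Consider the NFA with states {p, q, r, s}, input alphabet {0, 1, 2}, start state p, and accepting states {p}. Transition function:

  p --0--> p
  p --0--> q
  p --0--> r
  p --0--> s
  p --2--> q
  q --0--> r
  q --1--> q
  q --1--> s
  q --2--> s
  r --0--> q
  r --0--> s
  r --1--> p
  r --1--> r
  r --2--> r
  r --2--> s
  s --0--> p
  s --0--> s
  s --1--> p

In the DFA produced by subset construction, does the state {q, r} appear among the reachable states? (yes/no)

no

Start state of the DFA: {p}.
{p} --0--> {p, q, r, s}  [new]
{p} --1--> ∅  [new]
{p} --2--> {q}  [new]
{p, q, r, s} --0--> {p, q, r, s}  [seen]
{p, q, r, s} --1--> {p, q, r, s}  [seen]
{p, q, r, s} --2--> {q, r, s}  [new]
∅ --0--> ∅  [seen]
∅ --1--> ∅  [seen]
∅ --2--> ∅  [seen]
{q} --0--> {r}  [new]
{q} --1--> {q, s}  [new]
{q} --2--> {s}  [new]
{q, r, s} --0--> {p, q, r, s}  [seen]
{q, r, s} --1--> {p, q, r, s}  [seen]
{q, r, s} --2--> {r, s}  [new]
{r} --0--> {q, s}  [seen]
{r} --1--> {p, r}  [new]
{r} --2--> {r, s}  [seen]
{q, s} --0--> {p, r, s}  [new]
{q, s} --1--> {p, q, s}  [new]
{q, s} --2--> {s}  [seen]
{s} --0--> {p, s}  [new]
{s} --1--> {p}  [seen]
{s} --2--> ∅  [seen]
{r, s} --0--> {p, q, s}  [seen]
{r, s} --1--> {p, r}  [seen]
{r, s} --2--> {r, s}  [seen]
{p, r} --0--> {p, q, r, s}  [seen]
{p, r} --1--> {p, r}  [seen]
{p, r} --2--> {q, r, s}  [seen]
{p, r, s} --0--> {p, q, r, s}  [seen]
{p, r, s} --1--> {p, r}  [seen]
{p, r, s} --2--> {q, r, s}  [seen]
{p, q, s} --0--> {p, q, r, s}  [seen]
{p, q, s} --1--> {p, q, s}  [seen]
{p, q, s} --2--> {q, s}  [seen]
{p, s} --0--> {p, q, r, s}  [seen]
{p, s} --1--> {p}  [seen]
{p, s} --2--> {q}  [seen]
Reachable DFA states: {p}, {p, q, r, s}, ∅, {q}, {q, r, s}, {r}, {q, s}, {s}, {r, s}, {p, r}, {p, r, s}, {p, q, s}, {p, s}.
{q, r} is not among them.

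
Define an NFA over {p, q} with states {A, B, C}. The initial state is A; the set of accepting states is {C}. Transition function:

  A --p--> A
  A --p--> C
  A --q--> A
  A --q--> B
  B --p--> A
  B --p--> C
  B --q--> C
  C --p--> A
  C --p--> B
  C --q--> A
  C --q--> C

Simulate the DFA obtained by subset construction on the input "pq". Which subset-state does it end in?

Start: {A}.
δ(A,p) = {A, C}.
Union: {A, C}.
After p: {A, C}.
δ(A,q) = {A, B}; δ(C,q) = {A, C}.
Union: {A, B, C}.
After q: {A, B, C}.

{A, B, C}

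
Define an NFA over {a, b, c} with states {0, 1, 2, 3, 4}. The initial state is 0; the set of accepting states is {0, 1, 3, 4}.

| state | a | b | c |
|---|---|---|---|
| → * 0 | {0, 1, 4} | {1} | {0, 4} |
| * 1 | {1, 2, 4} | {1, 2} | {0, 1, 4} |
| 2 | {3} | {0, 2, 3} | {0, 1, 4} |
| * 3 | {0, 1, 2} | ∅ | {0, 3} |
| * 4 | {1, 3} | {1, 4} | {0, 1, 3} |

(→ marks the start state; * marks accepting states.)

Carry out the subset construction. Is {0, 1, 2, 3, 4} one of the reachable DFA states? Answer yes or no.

yes

Start state of the DFA: {0}.
{0} --a--> {0, 1, 4}  [new]
{0} --b--> {1}  [new]
{0} --c--> {0, 4}  [new]
{0, 1, 4} --a--> {0, 1, 2, 3, 4}  [new]
{0, 1, 4} --b--> {1, 2, 4}  [new]
{0, 1, 4} --c--> {0, 1, 3, 4}  [new]
{1} --a--> {1, 2, 4}  [seen]
{1} --b--> {1, 2}  [new]
{1} --c--> {0, 1, 4}  [seen]
{0, 4} --a--> {0, 1, 3, 4}  [seen]
{0, 4} --b--> {1, 4}  [new]
{0, 4} --c--> {0, 1, 3, 4}  [seen]
{0, 1, 2, 3, 4} --a--> {0, 1, 2, 3, 4}  [seen]
{0, 1, 2, 3, 4} --b--> {0, 1, 2, 3, 4}  [seen]
{0, 1, 2, 3, 4} --c--> {0, 1, 3, 4}  [seen]
{1, 2, 4} --a--> {1, 2, 3, 4}  [new]
{1, 2, 4} --b--> {0, 1, 2, 3, 4}  [seen]
{1, 2, 4} --c--> {0, 1, 3, 4}  [seen]
{0, 1, 3, 4} --a--> {0, 1, 2, 3, 4}  [seen]
{0, 1, 3, 4} --b--> {1, 2, 4}  [seen]
{0, 1, 3, 4} --c--> {0, 1, 3, 4}  [seen]
{1, 2} --a--> {1, 2, 3, 4}  [seen]
{1, 2} --b--> {0, 1, 2, 3}  [new]
{1, 2} --c--> {0, 1, 4}  [seen]
{1, 4} --a--> {1, 2, 3, 4}  [seen]
{1, 4} --b--> {1, 2, 4}  [seen]
{1, 4} --c--> {0, 1, 3, 4}  [seen]
{1, 2, 3, 4} --a--> {0, 1, 2, 3, 4}  [seen]
{1, 2, 3, 4} --b--> {0, 1, 2, 3, 4}  [seen]
{1, 2, 3, 4} --c--> {0, 1, 3, 4}  [seen]
{0, 1, 2, 3} --a--> {0, 1, 2, 3, 4}  [seen]
{0, 1, 2, 3} --b--> {0, 1, 2, 3}  [seen]
{0, 1, 2, 3} --c--> {0, 1, 3, 4}  [seen]
Reachable DFA states: {0}, {0, 1, 4}, {1}, {0, 4}, {0, 1, 2, 3, 4}, {1, 2, 4}, {0, 1, 3, 4}, {1, 2}, {1, 4}, {1, 2, 3, 4}, {0, 1, 2, 3}.
{0, 1, 2, 3, 4} is among them.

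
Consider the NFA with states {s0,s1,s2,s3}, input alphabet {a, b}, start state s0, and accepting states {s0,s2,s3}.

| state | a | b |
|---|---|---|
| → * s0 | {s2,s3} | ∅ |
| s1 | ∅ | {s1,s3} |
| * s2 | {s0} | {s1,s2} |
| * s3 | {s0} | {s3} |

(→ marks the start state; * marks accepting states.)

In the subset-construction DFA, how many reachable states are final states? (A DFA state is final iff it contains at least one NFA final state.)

3

Start state of the DFA: {s0}.
{s0} --a--> {s2,s3}  [new]
{s0} --b--> ∅  [new]
{s2,s3} --a--> {s0}  [seen]
{s2,s3} --b--> {s1,s2,s3}  [new]
∅ --a--> ∅  [seen]
∅ --b--> ∅  [seen]
{s1,s2,s3} --a--> {s0}  [seen]
{s1,s2,s3} --b--> {s1,s2,s3}  [seen]
Reachable DFA states: {s0}, {s2,s3}, ∅, {s1,s2,s3}.
Accepting DFA states (contain an NFA accepting state): {s0}, {s2,s3}, {s1,s2,s3}.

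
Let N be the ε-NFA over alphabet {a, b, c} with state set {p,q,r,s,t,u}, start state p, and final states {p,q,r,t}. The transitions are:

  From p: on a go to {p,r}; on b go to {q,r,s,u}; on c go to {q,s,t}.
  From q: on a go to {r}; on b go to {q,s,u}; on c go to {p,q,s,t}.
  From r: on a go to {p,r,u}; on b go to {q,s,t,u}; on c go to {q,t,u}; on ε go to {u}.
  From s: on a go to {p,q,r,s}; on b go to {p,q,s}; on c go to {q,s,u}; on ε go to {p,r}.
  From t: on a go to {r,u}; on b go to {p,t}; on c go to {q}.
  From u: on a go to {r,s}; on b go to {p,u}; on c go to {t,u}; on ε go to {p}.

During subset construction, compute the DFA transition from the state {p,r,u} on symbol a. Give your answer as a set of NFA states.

δ(p,a) = {p,r}; δ(r,a) = {p,r,u}; δ(u,a) = {r,s}.
Union: {p,r,s,u}.

{p,r,s,u}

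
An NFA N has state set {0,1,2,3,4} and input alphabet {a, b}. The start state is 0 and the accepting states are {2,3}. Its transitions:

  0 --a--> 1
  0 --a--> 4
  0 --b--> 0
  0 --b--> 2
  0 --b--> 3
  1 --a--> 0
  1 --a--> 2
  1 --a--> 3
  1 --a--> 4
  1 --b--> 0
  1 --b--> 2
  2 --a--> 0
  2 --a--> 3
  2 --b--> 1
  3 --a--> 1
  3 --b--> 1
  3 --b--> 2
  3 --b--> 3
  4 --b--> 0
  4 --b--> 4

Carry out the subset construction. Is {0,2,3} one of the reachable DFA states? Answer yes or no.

Start state of the DFA: {0}.
{0} --a--> {1,4}  [new]
{0} --b--> {0,2,3}  [new]
{1,4} --a--> {0,2,3,4}  [new]
{1,4} --b--> {0,2,4}  [new]
{0,2,3} --a--> {0,1,3,4}  [new]
{0,2,3} --b--> {0,1,2,3}  [new]
{0,2,3,4} --a--> {0,1,3,4}  [seen]
{0,2,3,4} --b--> {0,1,2,3,4}  [new]
{0,2,4} --a--> {0,1,3,4}  [seen]
{0,2,4} --b--> {0,1,2,3,4}  [seen]
{0,1,3,4} --a--> {0,1,2,3,4}  [seen]
{0,1,3,4} --b--> {0,1,2,3,4}  [seen]
{0,1,2,3} --a--> {0,1,2,3,4}  [seen]
{0,1,2,3} --b--> {0,1,2,3}  [seen]
{0,1,2,3,4} --a--> {0,1,2,3,4}  [seen]
{0,1,2,3,4} --b--> {0,1,2,3,4}  [seen]
Reachable DFA states: {0}, {1,4}, {0,2,3}, {0,2,3,4}, {0,2,4}, {0,1,3,4}, {0,1,2,3}, {0,1,2,3,4}.
{0,2,3} is among them.

yes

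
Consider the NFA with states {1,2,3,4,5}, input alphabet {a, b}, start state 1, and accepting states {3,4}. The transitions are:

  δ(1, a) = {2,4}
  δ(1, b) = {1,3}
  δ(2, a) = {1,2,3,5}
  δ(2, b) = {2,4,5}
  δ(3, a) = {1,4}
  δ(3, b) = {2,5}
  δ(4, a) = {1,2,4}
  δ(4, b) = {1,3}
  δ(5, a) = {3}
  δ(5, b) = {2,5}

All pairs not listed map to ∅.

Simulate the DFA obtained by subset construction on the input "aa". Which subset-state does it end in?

Start: {1}.
δ(1,a) = {2,4}.
Union: {2,4}.
After a: {2,4}.
δ(2,a) = {1,2,3,5}; δ(4,a) = {1,2,4}.
Union: {1,2,3,4,5}.
After a: {1,2,3,4,5}.

{1,2,3,4,5}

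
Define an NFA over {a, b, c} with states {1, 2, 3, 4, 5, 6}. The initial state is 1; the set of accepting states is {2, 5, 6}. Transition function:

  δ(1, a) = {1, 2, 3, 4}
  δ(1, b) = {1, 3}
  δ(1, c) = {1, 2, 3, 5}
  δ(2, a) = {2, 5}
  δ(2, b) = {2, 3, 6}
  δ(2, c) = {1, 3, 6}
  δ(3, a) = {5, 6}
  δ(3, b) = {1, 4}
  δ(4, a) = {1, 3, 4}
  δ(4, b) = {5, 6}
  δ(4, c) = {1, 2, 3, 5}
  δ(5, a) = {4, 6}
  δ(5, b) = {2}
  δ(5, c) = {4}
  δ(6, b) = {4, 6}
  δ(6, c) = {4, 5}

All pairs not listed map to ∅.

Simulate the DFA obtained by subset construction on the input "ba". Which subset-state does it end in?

{1, 2, 3, 4, 5, 6}

Start: {1}.
δ(1,b) = {1, 3}.
Union: {1, 3}.
After b: {1, 3}.
δ(1,a) = {1, 2, 3, 4}; δ(3,a) = {5, 6}.
Union: {1, 2, 3, 4, 5, 6}.
After a: {1, 2, 3, 4, 5, 6}.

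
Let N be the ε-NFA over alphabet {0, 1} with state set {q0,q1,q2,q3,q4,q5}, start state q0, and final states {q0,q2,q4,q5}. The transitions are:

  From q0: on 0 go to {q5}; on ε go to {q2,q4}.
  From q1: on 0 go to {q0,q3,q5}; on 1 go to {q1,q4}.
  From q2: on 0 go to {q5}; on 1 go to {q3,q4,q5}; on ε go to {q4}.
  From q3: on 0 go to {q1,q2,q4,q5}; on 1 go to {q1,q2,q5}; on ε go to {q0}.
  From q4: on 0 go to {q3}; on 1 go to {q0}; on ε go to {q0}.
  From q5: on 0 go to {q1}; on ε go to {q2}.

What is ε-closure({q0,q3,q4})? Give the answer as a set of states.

Begin with {q0,q3,q4}.
q0 →ε {q2,q4}; add q2.
ε-closure = {q0,q2,q3,q4}.

{q0,q2,q3,q4}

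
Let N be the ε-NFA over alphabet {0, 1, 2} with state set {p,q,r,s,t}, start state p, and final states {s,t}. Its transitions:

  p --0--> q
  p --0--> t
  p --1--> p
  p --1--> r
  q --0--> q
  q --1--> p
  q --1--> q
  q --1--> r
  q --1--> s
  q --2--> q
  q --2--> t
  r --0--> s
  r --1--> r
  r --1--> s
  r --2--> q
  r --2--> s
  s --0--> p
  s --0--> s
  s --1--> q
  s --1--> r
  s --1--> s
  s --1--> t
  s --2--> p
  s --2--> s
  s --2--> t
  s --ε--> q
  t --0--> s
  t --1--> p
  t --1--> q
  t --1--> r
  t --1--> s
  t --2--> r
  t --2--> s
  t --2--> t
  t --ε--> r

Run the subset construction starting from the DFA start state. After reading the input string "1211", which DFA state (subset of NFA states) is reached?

{p,q,r,s,t}

Start: {p}.
δ(p,1) = {p,r}.
Union: {p,r}.
After 1: {p,r}.
δ(p,2) = ∅; δ(r,2) = {q,s}.
Union: {q,s}.
After 2: {q,s}.
δ(q,1) = {p,q,r,s}; δ(s,1) = {q,r,s,t}.
Union: {p,q,r,s,t}.
After 1: {p,q,r,s,t}.
δ(p,1) = {p,r}; δ(q,1) = {p,q,r,s}; δ(r,1) = {r,s}; δ(s,1) = {q,r,s,t}; δ(t,1) = {p,q,r,s}.
Union: {p,q,r,s,t}.
After 1: {p,q,r,s,t}.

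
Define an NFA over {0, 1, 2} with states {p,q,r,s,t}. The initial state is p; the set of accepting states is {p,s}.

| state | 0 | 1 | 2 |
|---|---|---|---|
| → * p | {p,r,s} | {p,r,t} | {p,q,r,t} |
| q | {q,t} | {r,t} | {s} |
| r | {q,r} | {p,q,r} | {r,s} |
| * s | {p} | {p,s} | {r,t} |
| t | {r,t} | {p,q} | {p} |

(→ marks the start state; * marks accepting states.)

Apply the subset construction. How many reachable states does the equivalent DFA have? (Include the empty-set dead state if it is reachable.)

Start state of the DFA: {p}.
{p} --0--> {p,r,s}  [new]
{p} --1--> {p,r,t}  [new]
{p} --2--> {p,q,r,t}  [new]
{p,r,s} --0--> {p,q,r,s}  [new]
{p,r,s} --1--> {p,q,r,s,t}  [new]
{p,r,s} --2--> {p,q,r,s,t}  [seen]
{p,r,t} --0--> {p,q,r,s,t}  [seen]
{p,r,t} --1--> {p,q,r,t}  [seen]
{p,r,t} --2--> {p,q,r,s,t}  [seen]
{p,q,r,t} --0--> {p,q,r,s,t}  [seen]
{p,q,r,t} --1--> {p,q,r,t}  [seen]
{p,q,r,t} --2--> {p,q,r,s,t}  [seen]
{p,q,r,s} --0--> {p,q,r,s,t}  [seen]
{p,q,r,s} --1--> {p,q,r,s,t}  [seen]
{p,q,r,s} --2--> {p,q,r,s,t}  [seen]
{p,q,r,s,t} --0--> {p,q,r,s,t}  [seen]
{p,q,r,s,t} --1--> {p,q,r,s,t}  [seen]
{p,q,r,s,t} --2--> {p,q,r,s,t}  [seen]
Reachable DFA states: {p}, {p,r,s}, {p,r,t}, {p,q,r,t}, {p,q,r,s}, {p,q,r,s,t}.

6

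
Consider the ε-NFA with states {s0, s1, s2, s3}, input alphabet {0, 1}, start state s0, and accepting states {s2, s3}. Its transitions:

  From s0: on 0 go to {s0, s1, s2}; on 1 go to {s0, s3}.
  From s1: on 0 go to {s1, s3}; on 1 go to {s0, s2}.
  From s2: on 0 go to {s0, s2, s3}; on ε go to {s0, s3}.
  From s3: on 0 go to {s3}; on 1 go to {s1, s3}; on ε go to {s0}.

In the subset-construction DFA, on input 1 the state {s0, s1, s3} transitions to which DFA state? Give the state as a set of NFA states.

δ(s0,1) = {s0, s3}; δ(s1,1) = {s0, s2}; δ(s3,1) = {s1, s3}.
Union: {s0, s1, s2, s3}.

{s0, s1, s2, s3}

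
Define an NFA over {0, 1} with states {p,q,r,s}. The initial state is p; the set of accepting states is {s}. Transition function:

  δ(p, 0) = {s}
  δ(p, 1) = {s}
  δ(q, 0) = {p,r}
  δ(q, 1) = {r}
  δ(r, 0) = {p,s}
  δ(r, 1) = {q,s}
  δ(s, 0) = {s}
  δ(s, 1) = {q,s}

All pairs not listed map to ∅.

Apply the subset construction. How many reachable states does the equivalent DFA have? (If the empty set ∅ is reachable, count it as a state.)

6

Start state of the DFA: {p}.
{p} --0--> {s}  [new]
{p} --1--> {s}  [seen]
{s} --0--> {s}  [seen]
{s} --1--> {q,s}  [new]
{q,s} --0--> {p,r,s}  [new]
{q,s} --1--> {q,r,s}  [new]
{p,r,s} --0--> {p,s}  [new]
{p,r,s} --1--> {q,s}  [seen]
{q,r,s} --0--> {p,r,s}  [seen]
{q,r,s} --1--> {q,r,s}  [seen]
{p,s} --0--> {s}  [seen]
{p,s} --1--> {q,s}  [seen]
Reachable DFA states: {p}, {s}, {q,s}, {p,r,s}, {q,r,s}, {p,s}.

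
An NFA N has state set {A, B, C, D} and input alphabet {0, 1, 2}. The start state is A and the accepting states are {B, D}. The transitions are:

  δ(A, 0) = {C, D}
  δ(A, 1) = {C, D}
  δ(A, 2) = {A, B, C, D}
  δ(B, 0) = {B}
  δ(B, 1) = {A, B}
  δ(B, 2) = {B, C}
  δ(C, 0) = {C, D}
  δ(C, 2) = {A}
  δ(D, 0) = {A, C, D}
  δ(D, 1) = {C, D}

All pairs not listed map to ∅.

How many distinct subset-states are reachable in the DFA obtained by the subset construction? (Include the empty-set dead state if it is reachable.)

Start state of the DFA: {A}.
{A} --0--> {C, D}  [new]
{A} --1--> {C, D}  [seen]
{A} --2--> {A, B, C, D}  [new]
{C, D} --0--> {A, C, D}  [new]
{C, D} --1--> {C, D}  [seen]
{C, D} --2--> {A}  [seen]
{A, B, C, D} --0--> {A, B, C, D}  [seen]
{A, B, C, D} --1--> {A, B, C, D}  [seen]
{A, B, C, D} --2--> {A, B, C, D}  [seen]
{A, C, D} --0--> {A, C, D}  [seen]
{A, C, D} --1--> {C, D}  [seen]
{A, C, D} --2--> {A, B, C, D}  [seen]
Reachable DFA states: {A}, {C, D}, {A, B, C, D}, {A, C, D}.

4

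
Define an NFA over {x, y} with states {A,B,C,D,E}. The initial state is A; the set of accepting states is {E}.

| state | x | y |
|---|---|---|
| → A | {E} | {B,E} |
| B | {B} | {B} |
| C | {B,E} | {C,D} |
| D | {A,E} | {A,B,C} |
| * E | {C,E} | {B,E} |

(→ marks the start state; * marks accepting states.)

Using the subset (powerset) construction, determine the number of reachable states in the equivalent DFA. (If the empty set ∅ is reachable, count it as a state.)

8

Start state of the DFA: {A}.
{A} --x--> {E}  [new]
{A} --y--> {B,E}  [new]
{E} --x--> {C,E}  [new]
{E} --y--> {B,E}  [seen]
{B,E} --x--> {B,C,E}  [new]
{B,E} --y--> {B,E}  [seen]
{C,E} --x--> {B,C,E}  [seen]
{C,E} --y--> {B,C,D,E}  [new]
{B,C,E} --x--> {B,C,E}  [seen]
{B,C,E} --y--> {B,C,D,E}  [seen]
{B,C,D,E} --x--> {A,B,C,E}  [new]
{B,C,D,E} --y--> {A,B,C,D,E}  [new]
{A,B,C,E} --x--> {B,C,E}  [seen]
{A,B,C,E} --y--> {B,C,D,E}  [seen]
{A,B,C,D,E} --x--> {A,B,C,E}  [seen]
{A,B,C,D,E} --y--> {A,B,C,D,E}  [seen]
Reachable DFA states: {A}, {E}, {B,E}, {C,E}, {B,C,E}, {B,C,D,E}, {A,B,C,E}, {A,B,C,D,E}.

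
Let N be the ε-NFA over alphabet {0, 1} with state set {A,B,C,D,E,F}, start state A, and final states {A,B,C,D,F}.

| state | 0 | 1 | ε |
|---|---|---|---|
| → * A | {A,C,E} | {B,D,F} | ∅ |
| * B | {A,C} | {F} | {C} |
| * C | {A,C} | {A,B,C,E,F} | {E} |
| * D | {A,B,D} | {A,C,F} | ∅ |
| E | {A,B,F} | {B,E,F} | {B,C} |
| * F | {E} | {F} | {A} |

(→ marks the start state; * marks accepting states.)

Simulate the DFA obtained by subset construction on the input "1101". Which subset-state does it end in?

Start: {A}.
δ(A,1) = {B,D,F}.
Union: {B,D,F}.
ε-closure gives {A,B,C,D,E,F}.
After 1: {A,B,C,D,E,F}.
δ(A,1) = {B,D,F}; δ(B,1) = {F}; δ(C,1) = {A,B,C,E,F}; δ(D,1) = {A,C,F}; δ(E,1) = {B,E,F}; δ(F,1) = {F}.
Union: {A,B,C,D,E,F}.
After 1: {A,B,C,D,E,F}.
δ(A,0) = {A,C,E}; δ(B,0) = {A,C}; δ(C,0) = {A,C}; δ(D,0) = {A,B,D}; δ(E,0) = {A,B,F}; δ(F,0) = {E}.
Union: {A,B,C,D,E,F}.
After 0: {A,B,C,D,E,F}.
δ(A,1) = {B,D,F}; δ(B,1) = {F}; δ(C,1) = {A,B,C,E,F}; δ(D,1) = {A,C,F}; δ(E,1) = {B,E,F}; δ(F,1) = {F}.
Union: {A,B,C,D,E,F}.
After 1: {A,B,C,D,E,F}.

{A,B,C,D,E,F}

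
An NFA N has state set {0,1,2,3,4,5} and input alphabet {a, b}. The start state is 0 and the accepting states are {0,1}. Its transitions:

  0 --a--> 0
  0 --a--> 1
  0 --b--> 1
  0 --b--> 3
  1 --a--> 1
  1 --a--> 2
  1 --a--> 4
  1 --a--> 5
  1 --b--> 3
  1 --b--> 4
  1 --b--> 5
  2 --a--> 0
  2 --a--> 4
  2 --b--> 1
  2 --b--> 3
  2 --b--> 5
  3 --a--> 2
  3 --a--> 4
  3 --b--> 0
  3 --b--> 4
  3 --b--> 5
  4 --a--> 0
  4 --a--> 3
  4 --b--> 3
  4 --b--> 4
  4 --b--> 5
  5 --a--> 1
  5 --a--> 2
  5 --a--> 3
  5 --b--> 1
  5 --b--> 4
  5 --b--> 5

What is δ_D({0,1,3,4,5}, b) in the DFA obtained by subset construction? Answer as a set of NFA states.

{0,1,3,4,5}

δ(0,b) = {1,3}; δ(1,b) = {3,4,5}; δ(3,b) = {0,4,5}; δ(4,b) = {3,4,5}; δ(5,b) = {1,4,5}.
Union: {0,1,3,4,5}.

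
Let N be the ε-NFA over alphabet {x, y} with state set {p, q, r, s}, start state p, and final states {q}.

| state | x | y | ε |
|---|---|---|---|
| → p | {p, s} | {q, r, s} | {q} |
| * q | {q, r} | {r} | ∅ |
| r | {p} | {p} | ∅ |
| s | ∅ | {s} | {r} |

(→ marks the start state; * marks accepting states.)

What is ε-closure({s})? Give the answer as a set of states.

Begin with {s}.
s →ε {r}; add r.
ε-closure = {r, s}.

{r, s}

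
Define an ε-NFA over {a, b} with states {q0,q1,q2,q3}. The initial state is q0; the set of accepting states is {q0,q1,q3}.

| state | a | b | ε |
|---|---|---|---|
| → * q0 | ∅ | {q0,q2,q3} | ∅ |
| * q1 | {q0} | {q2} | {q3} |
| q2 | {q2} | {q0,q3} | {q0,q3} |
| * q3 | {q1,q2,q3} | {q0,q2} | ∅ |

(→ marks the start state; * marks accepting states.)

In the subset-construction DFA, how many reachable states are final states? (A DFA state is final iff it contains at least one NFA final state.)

3

Start state of the DFA: {q0} (ε-closure of the NFA start).
{q0} --a--> ∅  [new]
{q0} --b--> {q0,q2,q3}  [new]
∅ --a--> ∅  [seen]
∅ --b--> ∅  [seen]
{q0,q2,q3} --a--> {q0,q1,q2,q3}  [new]
{q0,q2,q3} --b--> {q0,q2,q3}  [seen]
{q0,q1,q2,q3} --a--> {q0,q1,q2,q3}  [seen]
{q0,q1,q2,q3} --b--> {q0,q2,q3}  [seen]
Reachable DFA states: {q0}, ∅, {q0,q2,q3}, {q0,q1,q2,q3}.
Accepting DFA states (contain an NFA accepting state): {q0}, {q0,q2,q3}, {q0,q1,q2,q3}.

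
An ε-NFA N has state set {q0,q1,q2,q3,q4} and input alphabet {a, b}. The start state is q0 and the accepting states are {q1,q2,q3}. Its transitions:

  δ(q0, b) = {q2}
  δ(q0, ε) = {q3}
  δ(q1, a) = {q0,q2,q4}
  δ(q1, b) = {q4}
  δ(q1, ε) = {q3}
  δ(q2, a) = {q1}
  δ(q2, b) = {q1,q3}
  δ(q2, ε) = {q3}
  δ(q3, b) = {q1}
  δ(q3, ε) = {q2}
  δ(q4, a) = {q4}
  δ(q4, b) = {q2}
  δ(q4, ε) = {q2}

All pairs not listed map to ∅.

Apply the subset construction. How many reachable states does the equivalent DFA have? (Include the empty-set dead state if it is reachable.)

Start state of the DFA: {q0,q2,q3} (ε-closure of the NFA start).
{q0,q2,q3} --a--> {q1,q2,q3}  [new]
{q0,q2,q3} --b--> {q1,q2,q3}  [seen]
{q1,q2,q3} --a--> {q0,q1,q2,q3,q4}  [new]
{q1,q2,q3} --b--> {q1,q2,q3,q4}  [new]
{q0,q1,q2,q3,q4} --a--> {q0,q1,q2,q3,q4}  [seen]
{q0,q1,q2,q3,q4} --b--> {q1,q2,q3,q4}  [seen]
{q1,q2,q3,q4} --a--> {q0,q1,q2,q3,q4}  [seen]
{q1,q2,q3,q4} --b--> {q1,q2,q3,q4}  [seen]
Reachable DFA states: {q0,q2,q3}, {q1,q2,q3}, {q0,q1,q2,q3,q4}, {q1,q2,q3,q4}.

4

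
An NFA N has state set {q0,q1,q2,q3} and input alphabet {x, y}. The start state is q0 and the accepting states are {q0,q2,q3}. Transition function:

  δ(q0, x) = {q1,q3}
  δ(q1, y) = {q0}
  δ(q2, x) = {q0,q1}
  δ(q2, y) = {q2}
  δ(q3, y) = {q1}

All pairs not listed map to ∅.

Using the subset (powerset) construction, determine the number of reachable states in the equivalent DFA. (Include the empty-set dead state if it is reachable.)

4

Start state of the DFA: {q0}.
{q0} --x--> {q1,q3}  [new]
{q0} --y--> ∅  [new]
{q1,q3} --x--> ∅  [seen]
{q1,q3} --y--> {q0,q1}  [new]
∅ --x--> ∅  [seen]
∅ --y--> ∅  [seen]
{q0,q1} --x--> {q1,q3}  [seen]
{q0,q1} --y--> {q0}  [seen]
Reachable DFA states: {q0}, {q1,q3}, ∅, {q0,q1}.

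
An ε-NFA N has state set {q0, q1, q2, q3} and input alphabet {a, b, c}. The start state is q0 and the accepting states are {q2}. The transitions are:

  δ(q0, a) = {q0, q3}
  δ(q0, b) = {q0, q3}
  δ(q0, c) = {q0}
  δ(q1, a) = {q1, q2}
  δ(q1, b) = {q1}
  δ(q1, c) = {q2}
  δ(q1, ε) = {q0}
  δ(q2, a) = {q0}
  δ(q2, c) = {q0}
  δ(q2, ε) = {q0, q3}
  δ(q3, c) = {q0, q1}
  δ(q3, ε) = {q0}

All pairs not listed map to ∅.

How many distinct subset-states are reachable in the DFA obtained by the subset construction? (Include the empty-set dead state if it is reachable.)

6

Start state of the DFA: {q0} (ε-closure of the NFA start).
{q0} --a--> {q0, q3}  [new]
{q0} --b--> {q0, q3}  [seen]
{q0} --c--> {q0}  [seen]
{q0, q3} --a--> {q0, q3}  [seen]
{q0, q3} --b--> {q0, q3}  [seen]
{q0, q3} --c--> {q0, q1}  [new]
{q0, q1} --a--> {q0, q1, q2, q3}  [new]
{q0, q1} --b--> {q0, q1, q3}  [new]
{q0, q1} --c--> {q0, q2, q3}  [new]
{q0, q1, q2, q3} --a--> {q0, q1, q2, q3}  [seen]
{q0, q1, q2, q3} --b--> {q0, q1, q3}  [seen]
{q0, q1, q2, q3} --c--> {q0, q1, q2, q3}  [seen]
{q0, q1, q3} --a--> {q0, q1, q2, q3}  [seen]
{q0, q1, q3} --b--> {q0, q1, q3}  [seen]
{q0, q1, q3} --c--> {q0, q1, q2, q3}  [seen]
{q0, q2, q3} --a--> {q0, q3}  [seen]
{q0, q2, q3} --b--> {q0, q3}  [seen]
{q0, q2, q3} --c--> {q0, q1}  [seen]
Reachable DFA states: {q0}, {q0, q3}, {q0, q1}, {q0, q1, q2, q3}, {q0, q1, q3}, {q0, q2, q3}.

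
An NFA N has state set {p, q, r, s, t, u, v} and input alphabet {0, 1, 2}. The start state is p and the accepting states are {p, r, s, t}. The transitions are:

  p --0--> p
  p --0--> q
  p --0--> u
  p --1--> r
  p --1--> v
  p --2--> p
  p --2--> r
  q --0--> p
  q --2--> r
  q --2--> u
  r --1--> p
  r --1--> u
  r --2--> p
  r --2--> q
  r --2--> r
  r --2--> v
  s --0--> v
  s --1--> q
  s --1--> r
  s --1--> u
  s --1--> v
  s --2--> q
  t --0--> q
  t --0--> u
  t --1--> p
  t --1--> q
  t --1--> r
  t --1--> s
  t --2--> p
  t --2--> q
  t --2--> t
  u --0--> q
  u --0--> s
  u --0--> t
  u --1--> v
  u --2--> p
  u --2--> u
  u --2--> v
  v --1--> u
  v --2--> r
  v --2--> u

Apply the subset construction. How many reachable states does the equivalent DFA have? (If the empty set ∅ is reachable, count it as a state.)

Start state of the DFA: {p}.
{p} --0--> {p, q, u}  [new]
{p} --1--> {r, v}  [new]
{p} --2--> {p, r}  [new]
{p, q, u} --0--> {p, q, s, t, u}  [new]
{p, q, u} --1--> {r, v}  [seen]
{p, q, u} --2--> {p, r, u, v}  [new]
{r, v} --0--> ∅  [new]
{r, v} --1--> {p, u}  [new]
{r, v} --2--> {p, q, r, u, v}  [new]
{p, r} --0--> {p, q, u}  [seen]
{p, r} --1--> {p, r, u, v}  [seen]
{p, r} --2--> {p, q, r, v}  [new]
{p, q, s, t, u} --0--> {p, q, s, t, u, v}  [new]
{p, q, s, t, u} --1--> {p, q, r, s, u, v}  [new]
{p, q, s, t, u} --2--> {p, q, r, t, u, v}  [new]
{p, r, u, v} --0--> {p, q, s, t, u}  [seen]
{p, r, u, v} --1--> {p, r, u, v}  [seen]
{p, r, u, v} --2--> {p, q, r, u, v}  [seen]
∅ --0--> ∅  [seen]
∅ --1--> ∅  [seen]
∅ --2--> ∅  [seen]
{p, u} --0--> {p, q, s, t, u}  [seen]
{p, u} --1--> {r, v}  [seen]
{p, u} --2--> {p, r, u, v}  [seen]
{p, q, r, u, v} --0--> {p, q, s, t, u}  [seen]
{p, q, r, u, v} --1--> {p, r, u, v}  [seen]
{p, q, r, u, v} --2--> {p, q, r, u, v}  [seen]
{p, q, r, v} --0--> {p, q, u}  [seen]
{p, q, r, v} --1--> {p, r, u, v}  [seen]
{p, q, r, v} --2--> {p, q, r, u, v}  [seen]
{p, q, s, t, u, v} --0--> {p, q, s, t, u, v}  [seen]
{p, q, s, t, u, v} --1--> {p, q, r, s, u, v}  [seen]
{p, q, s, t, u, v} --2--> {p, q, r, t, u, v}  [seen]
{p, q, r, s, u, v} --0--> {p, q, s, t, u, v}  [seen]
{p, q, r, s, u, v} --1--> {p, q, r, u, v}  [seen]
{p, q, r, s, u, v} --2--> {p, q, r, u, v}  [seen]
{p, q, r, t, u, v} --0--> {p, q, s, t, u}  [seen]
{p, q, r, t, u, v} --1--> {p, q, r, s, u, v}  [seen]
{p, q, r, t, u, v} --2--> {p, q, r, t, u, v}  [seen]
Reachable DFA states: {p}, {p, q, u}, {r, v}, {p, r}, {p, q, s, t, u}, {p, r, u, v}, ∅, {p, u}, {p, q, r, u, v}, {p, q, r, v}, {p, q, s, t, u, v}, {p, q, r, s, u, v}, {p, q, r, t, u, v}.

13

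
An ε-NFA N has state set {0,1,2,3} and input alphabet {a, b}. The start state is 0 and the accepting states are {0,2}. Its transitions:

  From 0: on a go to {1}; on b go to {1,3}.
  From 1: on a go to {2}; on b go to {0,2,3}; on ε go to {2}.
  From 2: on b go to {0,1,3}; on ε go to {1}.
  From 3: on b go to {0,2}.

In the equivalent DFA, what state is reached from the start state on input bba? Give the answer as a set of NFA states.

{1,2}

Start: {0}.
δ(0,b) = {1,3}.
Union: {1,3}.
ε-closure gives {1,2,3}.
After b: {1,2,3}.
δ(1,b) = {0,2,3}; δ(2,b) = {0,1,3}; δ(3,b) = {0,2}.
Union: {0,1,2,3}.
After b: {0,1,2,3}.
δ(0,a) = {1}; δ(1,a) = {2}; δ(2,a) = ∅; δ(3,a) = ∅.
Union: {1,2}.
After a: {1,2}.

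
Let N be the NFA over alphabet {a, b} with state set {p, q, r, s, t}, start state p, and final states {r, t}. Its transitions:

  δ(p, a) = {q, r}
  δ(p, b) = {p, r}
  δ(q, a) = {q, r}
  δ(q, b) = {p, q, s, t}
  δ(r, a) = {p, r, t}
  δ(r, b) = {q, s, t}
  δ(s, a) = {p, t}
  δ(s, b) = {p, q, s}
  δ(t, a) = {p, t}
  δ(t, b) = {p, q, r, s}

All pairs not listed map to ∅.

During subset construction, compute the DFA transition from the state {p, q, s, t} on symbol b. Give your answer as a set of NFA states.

δ(p,b) = {p, r}; δ(q,b) = {p, q, s, t}; δ(s,b) = {p, q, s}; δ(t,b) = {p, q, r, s}.
Union: {p, q, r, s, t}.

{p, q, r, s, t}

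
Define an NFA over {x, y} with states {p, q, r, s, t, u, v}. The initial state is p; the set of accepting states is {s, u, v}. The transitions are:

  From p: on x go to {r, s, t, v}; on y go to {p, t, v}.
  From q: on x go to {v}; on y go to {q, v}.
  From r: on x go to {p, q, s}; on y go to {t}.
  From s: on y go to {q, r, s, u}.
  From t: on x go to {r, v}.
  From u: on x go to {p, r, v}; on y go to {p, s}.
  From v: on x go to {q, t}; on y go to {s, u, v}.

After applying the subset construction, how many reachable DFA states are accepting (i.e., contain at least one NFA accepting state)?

7

Start state of the DFA: {p}.
{p} --x--> {r, s, t, v}  [new]
{p} --y--> {p, t, v}  [new]
{r, s, t, v} --x--> {p, q, r, s, t, v}  [new]
{r, s, t, v} --y--> {q, r, s, t, u, v}  [new]
{p, t, v} --x--> {q, r, s, t, v}  [new]
{p, t, v} --y--> {p, s, t, u, v}  [new]
{p, q, r, s, t, v} --x--> {p, q, r, s, t, v}  [seen]
{p, q, r, s, t, v} --y--> {p, q, r, s, t, u, v}  [new]
{q, r, s, t, u, v} --x--> {p, q, r, s, t, v}  [seen]
{q, r, s, t, u, v} --y--> {p, q, r, s, t, u, v}  [seen]
{q, r, s, t, v} --x--> {p, q, r, s, t, v}  [seen]
{q, r, s, t, v} --y--> {q, r, s, t, u, v}  [seen]
{p, s, t, u, v} --x--> {p, q, r, s, t, v}  [seen]
{p, s, t, u, v} --y--> {p, q, r, s, t, u, v}  [seen]
{p, q, r, s, t, u, v} --x--> {p, q, r, s, t, v}  [seen]
{p, q, r, s, t, u, v} --y--> {p, q, r, s, t, u, v}  [seen]
Reachable DFA states: {p}, {r, s, t, v}, {p, t, v}, {p, q, r, s, t, v}, {q, r, s, t, u, v}, {q, r, s, t, v}, {p, s, t, u, v}, {p, q, r, s, t, u, v}.
Accepting DFA states (contain an NFA accepting state): {r, s, t, v}, {p, t, v}, {p, q, r, s, t, v}, {q, r, s, t, u, v}, {q, r, s, t, v}, {p, s, t, u, v}, {p, q, r, s, t, u, v}.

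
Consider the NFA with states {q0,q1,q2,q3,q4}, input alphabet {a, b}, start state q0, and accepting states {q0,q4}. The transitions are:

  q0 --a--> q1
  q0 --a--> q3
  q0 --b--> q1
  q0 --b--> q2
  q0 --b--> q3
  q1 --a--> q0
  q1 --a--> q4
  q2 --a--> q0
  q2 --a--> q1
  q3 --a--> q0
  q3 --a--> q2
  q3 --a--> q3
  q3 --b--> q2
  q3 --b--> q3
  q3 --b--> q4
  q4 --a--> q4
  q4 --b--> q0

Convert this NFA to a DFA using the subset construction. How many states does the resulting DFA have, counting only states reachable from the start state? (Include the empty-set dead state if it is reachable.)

6

Start state of the DFA: {q0}.
{q0} --a--> {q1,q3}  [new]
{q0} --b--> {q1,q2,q3}  [new]
{q1,q3} --a--> {q0,q2,q3,q4}  [new]
{q1,q3} --b--> {q2,q3,q4}  [new]
{q1,q2,q3} --a--> {q0,q1,q2,q3,q4}  [new]
{q1,q2,q3} --b--> {q2,q3,q4}  [seen]
{q0,q2,q3,q4} --a--> {q0,q1,q2,q3,q4}  [seen]
{q0,q2,q3,q4} --b--> {q0,q1,q2,q3,q4}  [seen]
{q2,q3,q4} --a--> {q0,q1,q2,q3,q4}  [seen]
{q2,q3,q4} --b--> {q0,q2,q3,q4}  [seen]
{q0,q1,q2,q3,q4} --a--> {q0,q1,q2,q3,q4}  [seen]
{q0,q1,q2,q3,q4} --b--> {q0,q1,q2,q3,q4}  [seen]
Reachable DFA states: {q0}, {q1,q3}, {q1,q2,q3}, {q0,q2,q3,q4}, {q2,q3,q4}, {q0,q1,q2,q3,q4}.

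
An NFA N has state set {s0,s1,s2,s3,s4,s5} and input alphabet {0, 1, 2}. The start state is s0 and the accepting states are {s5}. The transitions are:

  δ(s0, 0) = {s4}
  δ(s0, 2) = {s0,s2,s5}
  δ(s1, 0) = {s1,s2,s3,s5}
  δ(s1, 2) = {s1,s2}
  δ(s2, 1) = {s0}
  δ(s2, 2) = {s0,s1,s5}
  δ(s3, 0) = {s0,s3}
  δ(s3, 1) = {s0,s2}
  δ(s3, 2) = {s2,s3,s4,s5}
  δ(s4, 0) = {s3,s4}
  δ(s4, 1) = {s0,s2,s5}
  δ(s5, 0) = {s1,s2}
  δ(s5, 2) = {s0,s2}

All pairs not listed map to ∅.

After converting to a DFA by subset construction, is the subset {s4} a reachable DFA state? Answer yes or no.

Start state of the DFA: {s0}.
{s0} --0--> {s4}  [new]
{s0} --1--> ∅  [new]
{s0} --2--> {s0,s2,s5}  [new]
{s4} --0--> {s3,s4}  [new]
{s4} --1--> {s0,s2,s5}  [seen]
{s4} --2--> ∅  [seen]
∅ --0--> ∅  [seen]
∅ --1--> ∅  [seen]
∅ --2--> ∅  [seen]
{s0,s2,s5} --0--> {s1,s2,s4}  [new]
{s0,s2,s5} --1--> {s0}  [seen]
{s0,s2,s5} --2--> {s0,s1,s2,s5}  [new]
{s3,s4} --0--> {s0,s3,s4}  [new]
{s3,s4} --1--> {s0,s2,s5}  [seen]
{s3,s4} --2--> {s2,s3,s4,s5}  [new]
{s1,s2,s4} --0--> {s1,s2,s3,s4,s5}  [new]
{s1,s2,s4} --1--> {s0,s2,s5}  [seen]
{s1,s2,s4} --2--> {s0,s1,s2,s5}  [seen]
{s0,s1,s2,s5} --0--> {s1,s2,s3,s4,s5}  [seen]
{s0,s1,s2,s5} --1--> {s0}  [seen]
{s0,s1,s2,s5} --2--> {s0,s1,s2,s5}  [seen]
{s0,s3,s4} --0--> {s0,s3,s4}  [seen]
{s0,s3,s4} --1--> {s0,s2,s5}  [seen]
{s0,s3,s4} --2--> {s0,s2,s3,s4,s5}  [new]
{s2,s3,s4,s5} --0--> {s0,s1,s2,s3,s4}  [new]
{s2,s3,s4,s5} --1--> {s0,s2,s5}  [seen]
{s2,s3,s4,s5} --2--> {s0,s1,s2,s3,s4,s5}  [new]
{s1,s2,s3,s4,s5} --0--> {s0,s1,s2,s3,s4,s5}  [seen]
{s1,s2,s3,s4,s5} --1--> {s0,s2,s5}  [seen]
{s1,s2,s3,s4,s5} --2--> {s0,s1,s2,s3,s4,s5}  [seen]
{s0,s2,s3,s4,s5} --0--> {s0,s1,s2,s3,s4}  [seen]
{s0,s2,s3,s4,s5} --1--> {s0,s2,s5}  [seen]
{s0,s2,s3,s4,s5} --2--> {s0,s1,s2,s3,s4,s5}  [seen]
{s0,s1,s2,s3,s4} --0--> {s0,s1,s2,s3,s4,s5}  [seen]
{s0,s1,s2,s3,s4} --1--> {s0,s2,s5}  [seen]
{s0,s1,s2,s3,s4} --2--> {s0,s1,s2,s3,s4,s5}  [seen]
{s0,s1,s2,s3,s4,s5} --0--> {s0,s1,s2,s3,s4,s5}  [seen]
{s0,s1,s2,s3,s4,s5} --1--> {s0,s2,s5}  [seen]
{s0,s1,s2,s3,s4,s5} --2--> {s0,s1,s2,s3,s4,s5}  [seen]
Reachable DFA states: {s0}, {s4}, ∅, {s0,s2,s5}, {s3,s4}, {s1,s2,s4}, {s0,s1,s2,s5}, {s0,s3,s4}, {s2,s3,s4,s5}, {s1,s2,s3,s4,s5}, {s0,s2,s3,s4,s5}, {s0,s1,s2,s3,s4}, {s0,s1,s2,s3,s4,s5}.
{s4} is among them.

yes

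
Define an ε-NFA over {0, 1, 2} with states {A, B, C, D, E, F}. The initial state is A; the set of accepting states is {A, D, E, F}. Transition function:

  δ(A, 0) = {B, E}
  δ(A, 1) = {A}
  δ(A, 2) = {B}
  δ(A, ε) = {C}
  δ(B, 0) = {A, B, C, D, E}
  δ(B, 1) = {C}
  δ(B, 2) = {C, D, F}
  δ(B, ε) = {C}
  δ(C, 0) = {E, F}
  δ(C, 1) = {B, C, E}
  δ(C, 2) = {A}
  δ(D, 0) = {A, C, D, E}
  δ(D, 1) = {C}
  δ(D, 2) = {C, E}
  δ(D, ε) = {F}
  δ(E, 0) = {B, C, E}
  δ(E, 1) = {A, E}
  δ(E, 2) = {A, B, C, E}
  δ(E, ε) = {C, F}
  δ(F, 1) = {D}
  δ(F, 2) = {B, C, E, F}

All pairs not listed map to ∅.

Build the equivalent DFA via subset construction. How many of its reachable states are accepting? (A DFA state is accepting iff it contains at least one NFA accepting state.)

6

Start state of the DFA: {A, C} (ε-closure of the NFA start).
{A, C} --0--> {B, C, E, F}  [new]
{A, C} --1--> {A, B, C, E, F}  [new]
{A, C} --2--> {A, B, C}  [new]
{B, C, E, F} --0--> {A, B, C, D, E, F}  [new]
{B, C, E, F} --1--> {A, B, C, D, E, F}  [seen]
{B, C, E, F} --2--> {A, B, C, D, E, F}  [seen]
{A, B, C, E, F} --0--> {A, B, C, D, E, F}  [seen]
{A, B, C, E, F} --1--> {A, B, C, D, E, F}  [seen]
{A, B, C, E, F} --2--> {A, B, C, D, E, F}  [seen]
{A, B, C} --0--> {A, B, C, D, E, F}  [seen]
{A, B, C} --1--> {A, B, C, E, F}  [seen]
{A, B, C} --2--> {A, B, C, D, F}  [new]
{A, B, C, D, E, F} --0--> {A, B, C, D, E, F}  [seen]
{A, B, C, D, E, F} --1--> {A, B, C, D, E, F}  [seen]
{A, B, C, D, E, F} --2--> {A, B, C, D, E, F}  [seen]
{A, B, C, D, F} --0--> {A, B, C, D, E, F}  [seen]
{A, B, C, D, F} --1--> {A, B, C, D, E, F}  [seen]
{A, B, C, D, F} --2--> {A, B, C, D, E, F}  [seen]
Reachable DFA states: {A, C}, {B, C, E, F}, {A, B, C, E, F}, {A, B, C}, {A, B, C, D, E, F}, {A, B, C, D, F}.
Accepting DFA states (contain an NFA accepting state): {A, C}, {B, C, E, F}, {A, B, C, E, F}, {A, B, C}, {A, B, C, D, E, F}, {A, B, C, D, F}.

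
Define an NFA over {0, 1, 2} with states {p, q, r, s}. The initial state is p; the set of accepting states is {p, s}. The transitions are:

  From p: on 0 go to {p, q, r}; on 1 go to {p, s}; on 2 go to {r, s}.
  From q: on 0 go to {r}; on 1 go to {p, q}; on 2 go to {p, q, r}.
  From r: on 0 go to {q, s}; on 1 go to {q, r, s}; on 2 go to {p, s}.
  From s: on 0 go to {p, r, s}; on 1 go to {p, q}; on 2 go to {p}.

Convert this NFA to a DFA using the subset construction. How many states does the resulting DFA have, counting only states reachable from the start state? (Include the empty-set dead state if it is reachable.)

Start state of the DFA: {p}.
{p} --0--> {p, q, r}  [new]
{p} --1--> {p, s}  [new]
{p} --2--> {r, s}  [new]
{p, q, r} --0--> {p, q, r, s}  [new]
{p, q, r} --1--> {p, q, r, s}  [seen]
{p, q, r} --2--> {p, q, r, s}  [seen]
{p, s} --0--> {p, q, r, s}  [seen]
{p, s} --1--> {p, q, s}  [new]
{p, s} --2--> {p, r, s}  [new]
{r, s} --0--> {p, q, r, s}  [seen]
{r, s} --1--> {p, q, r, s}  [seen]
{r, s} --2--> {p, s}  [seen]
{p, q, r, s} --0--> {p, q, r, s}  [seen]
{p, q, r, s} --1--> {p, q, r, s}  [seen]
{p, q, r, s} --2--> {p, q, r, s}  [seen]
{p, q, s} --0--> {p, q, r, s}  [seen]
{p, q, s} --1--> {p, q, s}  [seen]
{p, q, s} --2--> {p, q, r, s}  [seen]
{p, r, s} --0--> {p, q, r, s}  [seen]
{p, r, s} --1--> {p, q, r, s}  [seen]
{p, r, s} --2--> {p, r, s}  [seen]
Reachable DFA states: {p}, {p, q, r}, {p, s}, {r, s}, {p, q, r, s}, {p, q, s}, {p, r, s}.

7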